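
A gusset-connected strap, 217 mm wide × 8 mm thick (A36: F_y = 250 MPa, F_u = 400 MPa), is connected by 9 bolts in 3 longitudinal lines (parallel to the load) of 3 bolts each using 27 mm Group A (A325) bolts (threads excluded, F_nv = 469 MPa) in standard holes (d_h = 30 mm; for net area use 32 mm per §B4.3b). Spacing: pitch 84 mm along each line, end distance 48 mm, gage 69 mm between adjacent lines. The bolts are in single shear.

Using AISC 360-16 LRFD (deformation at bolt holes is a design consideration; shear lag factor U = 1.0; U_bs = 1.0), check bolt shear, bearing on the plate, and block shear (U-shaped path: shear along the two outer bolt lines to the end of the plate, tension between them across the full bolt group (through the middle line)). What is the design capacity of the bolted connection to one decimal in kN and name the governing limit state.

566.4 kN (block shear governs)

Bolt shear: A_b = π(27)²/4 = 572.56 mm². φR_n = 0.75 × 469 × 572.56 × 9 × 1 = 1812.6 kN.
Bearing (8 mm plate, F_u = 400 MPa): end bolts L_c = 48 − 30/2 = 33, R_n = min(1.2×33×8×400, 2.4×27×8×400) = 126.72 kN/bolt; interior L_c = 84 − 30 = 54, R_n = 207.36 kN/bolt. φR_n = 0.75 × (3×126.72 + 6×207.36) = 1218.2 kN.
Block shear: shear path 2×[48+2×84] = 2×216 mm, A_gv = 3456, A_nv = 2×(216 − 2.5×32)×8 = 2176 mm²; tension across gage: (138 − 2×32)×8 = 592 mm². R_n = min(0.6×400×2176, 0.6×250×3456) + 1.0×400×592 = min(522.24, 518.4) + 236.8 = 755.2 kN. φR_n = 0.75 × 755.2 = 566.4 kN.
Governing: min(1812.6, 1218.2, 566.4) = 566.4 kN → block shear.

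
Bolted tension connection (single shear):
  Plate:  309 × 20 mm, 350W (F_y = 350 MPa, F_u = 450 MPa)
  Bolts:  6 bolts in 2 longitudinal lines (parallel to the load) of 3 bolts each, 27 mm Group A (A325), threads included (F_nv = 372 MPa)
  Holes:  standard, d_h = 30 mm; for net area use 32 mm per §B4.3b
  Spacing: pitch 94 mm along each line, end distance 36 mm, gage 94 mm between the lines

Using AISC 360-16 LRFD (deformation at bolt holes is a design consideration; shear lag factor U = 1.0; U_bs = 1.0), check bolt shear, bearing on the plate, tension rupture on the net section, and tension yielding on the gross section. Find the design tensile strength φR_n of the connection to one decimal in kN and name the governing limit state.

958.5 kN (bolt shear governs)

Bolt shear: A_b = π(27)²/4 = 572.56 mm². φR_n = 0.75 × 372 × 572.56 × 6 × 1 = 958.5 kN.
Bearing (20 mm plate, F_u = 450 MPa): end bolts L_c = 36 − 30/2 = 21, R_n = min(1.2×21×20×450, 2.4×27×20×450) = 226.8 kN/bolt; interior L_c = 94 − 30 = 64, R_n = 583.2 kN/bolt. φR_n = 0.75 × (2×226.8 + 4×583.2) = 2089.8 kN.
Tension rupture (net): A_n = (309 − 2×32)×20 = 4900 mm² (U = 1.0, A_e = A_n). φR_n = 0.75 × 450 × 4900 = 1653.8 kN.
Tension yield (gross): A_g = 309×20 = 6180 mm². φR_n = 0.90 × 350 × 6180 = 1946.7 kN.
Governing: min(958.5, 2089.8, 1653.8, 1946.7) = 958.5 kN → bolt shear.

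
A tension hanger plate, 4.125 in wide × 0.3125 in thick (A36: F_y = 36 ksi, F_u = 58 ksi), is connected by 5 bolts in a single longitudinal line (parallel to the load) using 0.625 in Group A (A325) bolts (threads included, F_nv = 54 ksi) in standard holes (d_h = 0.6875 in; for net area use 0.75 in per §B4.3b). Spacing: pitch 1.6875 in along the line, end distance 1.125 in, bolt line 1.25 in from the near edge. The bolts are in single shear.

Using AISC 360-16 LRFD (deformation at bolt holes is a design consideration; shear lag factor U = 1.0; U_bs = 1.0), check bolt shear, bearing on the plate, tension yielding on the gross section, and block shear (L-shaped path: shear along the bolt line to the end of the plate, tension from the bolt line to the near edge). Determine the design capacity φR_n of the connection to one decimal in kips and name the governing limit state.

41.8 kips (gross-section yield governs)

Bolt shear: A_b = π(0.625)²/4 = 0.3068 in². φR_n = 0.75 × 54 × 0.3068 × 5 × 1 = 62.1 kips.
Bearing (0.3125 in plate, F_u = 58 ksi): end bolts L_c = 1.125 − 0.6875/2 = 0.78125, R_n = min(1.2×0.78125×0.3125×58, 2.4×0.625×0.3125×58) = 16.992 kips/bolt; interior L_c = 1.6875 − 0.6875 = 1, R_n = 21.75 kips/bolt. φR_n = 0.75 × (1×16.992 + 4×21.75) = 78.0 kips.
Tension yield (gross): A_g = 4.125×0.3125 = 1.2891 in². φR_n = 0.90 × 36 × 1.2891 = 41.8 kips.
Block shear: shear path 1×[1.125+4×1.6875] = 1×7.875 in, A_gv = 2.4609, A_nv = 1×(7.875 − 4.5×0.75)×0.3125 = 1.4063 in²; tension to near edge: (1.25 − 0.5×0.75)×0.3125 = 0.27344 in². R_n = min(0.6×58×1.4063, 0.6×36×2.4609) + 1.0×58×0.27344 = min(48.939, 53.155) + 15.86 = 64.799 kips. φR_n = 0.75 × 64.799 = 48.6 kips.
Governing: min(62.1, 78.0, 41.8, 48.6) = 41.8 kips → gross-section yield.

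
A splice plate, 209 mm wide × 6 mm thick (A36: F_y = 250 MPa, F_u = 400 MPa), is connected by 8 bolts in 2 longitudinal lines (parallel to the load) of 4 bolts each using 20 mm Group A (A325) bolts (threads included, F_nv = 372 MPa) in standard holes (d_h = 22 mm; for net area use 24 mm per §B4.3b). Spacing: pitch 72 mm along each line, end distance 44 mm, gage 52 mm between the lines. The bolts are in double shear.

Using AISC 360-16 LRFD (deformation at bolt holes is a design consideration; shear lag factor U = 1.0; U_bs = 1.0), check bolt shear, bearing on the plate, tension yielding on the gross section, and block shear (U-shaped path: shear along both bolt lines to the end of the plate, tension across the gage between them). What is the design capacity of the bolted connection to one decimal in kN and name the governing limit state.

Bolt shear: A_b = π(20)²/4 = 314.16 mm². φR_n = 0.75 × 372 × 314.16 × 8 × 2 = 1402.4 kN.
Bearing (6 mm plate, F_u = 400 MPa): end bolts L_c = 44 − 22/2 = 33, R_n = min(1.2×33×6×400, 2.4×20×6×400) = 95.04 kN/bolt; interior L_c = 72 − 22 = 50, R_n = 115.2 kN/bolt. φR_n = 0.75 × (2×95.04 + 6×115.2) = 661.0 kN.
Tension yield (gross): A_g = 209×6 = 1254 mm². φR_n = 0.90 × 250 × 1254 = 282.2 kN.
Block shear: shear path 2×[44+3×72] = 2×260 mm, A_gv = 3120, A_nv = 2×(260 − 3.5×24)×6 = 2112 mm²; tension across gage: (52 − 1×24)×6 = 168 mm². R_n = min(0.6×400×2112, 0.6×250×3120) + 1.0×400×168 = min(506.88, 468) + 67.2 = 535.2 kN. φR_n = 0.75 × 535.2 = 401.4 kN.
Governing: min(1402.4, 661.0, 282.2, 401.4) = 282.2 kN → gross-section yield.

282.2 kN (gross-section yield governs)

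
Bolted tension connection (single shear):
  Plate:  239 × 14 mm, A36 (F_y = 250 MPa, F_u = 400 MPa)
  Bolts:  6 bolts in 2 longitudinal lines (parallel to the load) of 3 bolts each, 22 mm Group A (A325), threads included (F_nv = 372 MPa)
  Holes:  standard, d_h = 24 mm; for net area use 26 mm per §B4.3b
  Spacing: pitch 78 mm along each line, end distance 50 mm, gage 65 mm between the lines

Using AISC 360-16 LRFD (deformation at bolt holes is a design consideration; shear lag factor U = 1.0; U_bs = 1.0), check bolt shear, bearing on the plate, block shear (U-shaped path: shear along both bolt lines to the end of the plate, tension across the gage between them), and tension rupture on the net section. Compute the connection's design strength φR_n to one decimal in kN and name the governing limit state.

Bolt shear: A_b = π(22)²/4 = 380.13 mm². φR_n = 0.75 × 372 × 380.13 × 6 × 1 = 636.3 kN.
Bearing (14 mm plate, F_u = 400 MPa): end bolts L_c = 50 − 24/2 = 38, R_n = min(1.2×38×14×400, 2.4×22×14×400) = 255.36 kN/bolt; interior L_c = 78 − 24 = 54, R_n = 295.68 kN/bolt. φR_n = 0.75 × (2×255.36 + 4×295.68) = 1270.1 kN.
Block shear: shear path 2×[50+2×78] = 2×206 mm, A_gv = 5768, A_nv = 2×(206 − 2.5×26)×14 = 3948 mm²; tension across gage: (65 − 1×26)×14 = 546 mm². R_n = min(0.6×400×3948, 0.6×250×5768) + 1.0×400×546 = min(947.52, 865.2) + 218.4 = 1083.6 kN. φR_n = 0.75 × 1083.6 = 812.7 kN.
Tension rupture (net): A_n = (239 − 2×26)×14 = 2618 mm² (U = 1.0, A_e = A_n). φR_n = 0.75 × 400 × 2618 = 785.4 kN.
Governing: min(636.3, 1270.1, 812.7, 785.4) = 636.3 kN → bolt shear.

636.3 kN (bolt shear governs)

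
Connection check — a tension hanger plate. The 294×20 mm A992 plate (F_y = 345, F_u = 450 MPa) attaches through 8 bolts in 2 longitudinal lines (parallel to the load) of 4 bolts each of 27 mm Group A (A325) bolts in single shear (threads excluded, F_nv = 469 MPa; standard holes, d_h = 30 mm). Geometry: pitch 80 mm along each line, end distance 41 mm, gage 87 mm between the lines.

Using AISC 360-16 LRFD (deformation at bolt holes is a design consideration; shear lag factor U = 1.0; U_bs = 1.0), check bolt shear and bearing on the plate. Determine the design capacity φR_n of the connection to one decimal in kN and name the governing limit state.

1611.2 kN (bolt shear governs)

Bolt shear: A_b = π(27)²/4 = 572.56 mm². φR_n = 0.75 × 469 × 572.56 × 8 × 1 = 1611.2 kN.
Bearing (20 mm plate, F_u = 450 MPa): end bolts L_c = 41 − 30/2 = 26, R_n = min(1.2×26×20×450, 2.4×27×20×450) = 280.8 kN/bolt; interior L_c = 80 − 30 = 50, R_n = 540 kN/bolt. φR_n = 0.75 × (2×280.8 + 6×540) = 2851.2 kN.
Governing: min(1611.2, 2851.2) = 1611.2 kN → bolt shear.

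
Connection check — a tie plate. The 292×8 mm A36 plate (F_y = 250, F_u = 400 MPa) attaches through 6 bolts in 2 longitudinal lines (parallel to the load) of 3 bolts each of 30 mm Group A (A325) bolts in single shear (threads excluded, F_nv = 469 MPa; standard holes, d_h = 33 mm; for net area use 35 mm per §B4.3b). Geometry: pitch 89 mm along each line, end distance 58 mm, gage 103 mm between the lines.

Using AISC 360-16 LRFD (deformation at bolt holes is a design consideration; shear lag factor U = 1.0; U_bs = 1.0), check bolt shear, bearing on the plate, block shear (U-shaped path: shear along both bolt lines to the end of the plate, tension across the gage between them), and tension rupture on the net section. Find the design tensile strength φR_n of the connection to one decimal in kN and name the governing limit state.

Bolt shear: A_b = π(30)²/4 = 706.86 mm². φR_n = 0.75 × 469 × 706.86 × 6 × 1 = 1491.8 kN.
Bearing (8 mm plate, F_u = 400 MPa): end bolts L_c = 58 − 33/2 = 41.5, R_n = min(1.2×41.5×8×400, 2.4×30×8×400) = 159.36 kN/bolt; interior L_c = 89 − 33 = 56, R_n = 215.04 kN/bolt. φR_n = 0.75 × (2×159.36 + 4×215.04) = 884.2 kN.
Block shear: shear path 2×[58+2×89] = 2×236 mm, A_gv = 3776, A_nv = 2×(236 − 2.5×35)×8 = 2376 mm²; tension across gage: (103 − 1×35)×8 = 544 mm². R_n = min(0.6×400×2376, 0.6×250×3776) + 1.0×400×544 = min(570.24, 566.4) + 217.6 = 784 kN. φR_n = 0.75 × 784 = 588.0 kN.
Tension rupture (net): A_n = (292 − 2×35)×8 = 1776 mm² (U = 1.0, A_e = A_n). φR_n = 0.75 × 400 × 1776 = 532.8 kN.
Governing: min(1491.8, 884.2, 588.0, 532.8) = 532.8 kN → net-section rupture.

532.8 kN (net-section rupture governs)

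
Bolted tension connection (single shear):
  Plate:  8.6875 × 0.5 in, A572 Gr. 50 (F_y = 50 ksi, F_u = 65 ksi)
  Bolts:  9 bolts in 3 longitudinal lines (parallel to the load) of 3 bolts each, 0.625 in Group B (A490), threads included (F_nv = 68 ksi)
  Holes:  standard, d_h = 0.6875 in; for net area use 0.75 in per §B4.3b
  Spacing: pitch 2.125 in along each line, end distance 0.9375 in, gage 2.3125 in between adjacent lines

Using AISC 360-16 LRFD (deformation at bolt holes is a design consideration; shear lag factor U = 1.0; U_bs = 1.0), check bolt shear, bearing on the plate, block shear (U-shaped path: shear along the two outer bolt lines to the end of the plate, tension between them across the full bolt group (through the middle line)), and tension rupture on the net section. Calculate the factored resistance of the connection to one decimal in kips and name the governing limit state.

Bolt shear: A_b = π(0.625)²/4 = 0.3068 in². φR_n = 0.75 × 68 × 0.3068 × 9 × 1 = 140.8 kips.
Bearing (0.5 in plate, F_u = 65 ksi): end bolts L_c = 0.9375 − 0.6875/2 = 0.59375, R_n = min(1.2×0.59375×0.5×65, 2.4×0.625×0.5×65) = 23.156 kips/bolt; interior L_c = 2.125 − 0.6875 = 1.4375, R_n = 48.75 kips/bolt. φR_n = 0.75 × (3×23.156 + 6×48.75) = 271.5 kips.
Block shear: shear path 2×[0.9375+2×2.125] = 2×5.1875 in, A_gv = 5.1875, A_nv = 2×(5.1875 − 2.5×0.75)×0.5 = 3.3125 in²; tension across gage: (4.625 − 2×0.75)×0.5 = 1.5625 in². R_n = min(0.6×65×3.3125, 0.6×50×5.1875) + 1.0×65×1.5625 = min(129.19, 155.63) + 101.56 = 230.75 kips. φR_n = 0.75 × 230.75 = 173.1 kips.
Tension rupture (net): A_n = (8.6875 − 3×0.75)×0.5 = 3.2188 in² (U = 1.0, A_e = A_n). φR_n = 0.75 × 65 × 3.2188 = 156.9 kips.
Governing: min(140.8, 271.5, 173.1, 156.9) = 140.8 kips → bolt shear.

140.8 kips (bolt shear governs)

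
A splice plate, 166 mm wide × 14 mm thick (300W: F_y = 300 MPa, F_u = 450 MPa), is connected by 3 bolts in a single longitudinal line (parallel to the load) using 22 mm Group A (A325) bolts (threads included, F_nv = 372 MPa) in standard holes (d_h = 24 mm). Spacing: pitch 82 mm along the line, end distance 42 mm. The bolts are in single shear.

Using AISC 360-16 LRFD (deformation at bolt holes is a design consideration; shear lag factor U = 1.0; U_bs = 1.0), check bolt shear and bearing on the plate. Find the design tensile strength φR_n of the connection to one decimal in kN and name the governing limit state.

318.2 kN (bolt shear governs)

Bolt shear: A_b = π(22)²/4 = 380.13 mm². φR_n = 0.75 × 372 × 380.13 × 3 × 1 = 318.2 kN.
Bearing (14 mm plate, F_u = 450 MPa): end bolts L_c = 42 − 24/2 = 30, R_n = min(1.2×30×14×450, 2.4×22×14×450) = 226.8 kN/bolt; interior L_c = 82 − 24 = 58, R_n = 332.64 kN/bolt. φR_n = 0.75 × (1×226.8 + 2×332.64) = 669.1 kN.
Governing: min(318.2, 669.1) = 318.2 kN → bolt shear.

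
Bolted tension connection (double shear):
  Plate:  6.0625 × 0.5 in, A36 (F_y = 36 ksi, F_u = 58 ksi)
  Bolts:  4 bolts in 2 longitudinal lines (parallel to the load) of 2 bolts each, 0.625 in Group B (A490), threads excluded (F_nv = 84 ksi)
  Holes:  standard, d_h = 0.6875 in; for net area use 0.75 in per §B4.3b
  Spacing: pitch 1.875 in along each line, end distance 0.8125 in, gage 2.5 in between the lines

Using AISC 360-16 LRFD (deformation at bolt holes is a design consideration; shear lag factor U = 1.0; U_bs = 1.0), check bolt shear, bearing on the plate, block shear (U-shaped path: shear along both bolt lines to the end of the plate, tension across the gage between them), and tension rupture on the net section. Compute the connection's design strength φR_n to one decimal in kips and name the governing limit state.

Bolt shear: A_b = π(0.625)²/4 = 0.3068 in². φR_n = 0.75 × 84 × 0.3068 × 4 × 2 = 154.6 kips.
Bearing (0.5 in plate, F_u = 58 ksi): end bolts L_c = 0.8125 − 0.6875/2 = 0.46875, R_n = min(1.2×0.46875×0.5×58, 2.4×0.625×0.5×58) = 16.313 kips/bolt; interior L_c = 1.875 − 0.6875 = 1.1875, R_n = 41.325 kips/bolt. φR_n = 0.75 × (2×16.313 + 2×41.325) = 86.5 kips.
Block shear: shear path 2×[0.8125+1×1.875] = 2×2.6875 in, A_gv = 2.6875, A_nv = 2×(2.6875 − 1.5×0.75)×0.5 = 1.5625 in²; tension across gage: (2.5 − 1×0.75)×0.5 = 0.875 in². R_n = min(0.6×58×1.5625, 0.6×36×2.6875) + 1.0×58×0.875 = min(54.375, 58.05) + 50.75 = 105.13 kips. φR_n = 0.75 × 105.13 = 78.8 kips.
Tension rupture (net): A_n = (6.0625 − 2×0.75)×0.5 = 2.2813 in² (U = 1.0, A_e = A_n). φR_n = 0.75 × 58 × 2.2813 = 99.2 kips.
Governing: min(154.6, 86.5, 78.8, 99.2) = 78.8 kips → block shear.

78.8 kips (block shear governs)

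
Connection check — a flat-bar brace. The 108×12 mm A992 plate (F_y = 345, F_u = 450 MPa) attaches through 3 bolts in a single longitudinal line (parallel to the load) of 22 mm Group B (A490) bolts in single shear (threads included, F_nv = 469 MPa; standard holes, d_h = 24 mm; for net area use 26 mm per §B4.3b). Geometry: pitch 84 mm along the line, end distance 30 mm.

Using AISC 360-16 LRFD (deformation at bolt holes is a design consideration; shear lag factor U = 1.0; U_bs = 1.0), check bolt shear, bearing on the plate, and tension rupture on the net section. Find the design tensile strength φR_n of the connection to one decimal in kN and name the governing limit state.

Bolt shear: A_b = π(22)²/4 = 380.13 mm². φR_n = 0.75 × 469 × 380.13 × 3 × 1 = 401.1 kN.
Bearing (12 mm plate, F_u = 450 MPa): end bolts L_c = 30 − 24/2 = 18, R_n = min(1.2×18×12×450, 2.4×22×12×450) = 116.64 kN/bolt; interior L_c = 84 − 24 = 60, R_n = 285.12 kN/bolt. φR_n = 0.75 × (1×116.64 + 2×285.12) = 515.2 kN.
Tension rupture (net): A_n = (108 − 1×26)×12 = 984 mm² (U = 1.0, A_e = A_n). φR_n = 0.75 × 450 × 984 = 332.1 kN.
Governing: min(401.1, 515.2, 332.1) = 332.1 kN → net-section rupture.

332.1 kN (net-section rupture governs)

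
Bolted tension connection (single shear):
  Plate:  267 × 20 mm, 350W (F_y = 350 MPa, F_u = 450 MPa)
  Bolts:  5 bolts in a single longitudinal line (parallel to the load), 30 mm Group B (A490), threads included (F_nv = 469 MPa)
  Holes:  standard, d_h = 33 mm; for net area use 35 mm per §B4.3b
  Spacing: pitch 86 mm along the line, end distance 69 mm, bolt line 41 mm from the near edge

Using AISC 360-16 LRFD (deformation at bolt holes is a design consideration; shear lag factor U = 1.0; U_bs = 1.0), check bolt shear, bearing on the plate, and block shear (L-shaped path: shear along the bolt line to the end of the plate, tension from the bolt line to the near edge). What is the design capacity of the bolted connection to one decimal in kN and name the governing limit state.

1193.4 kN (block shear governs)

Bolt shear: A_b = π(30)²/4 = 706.86 mm². φR_n = 0.75 × 469 × 706.86 × 5 × 1 = 1243.2 kN.
Bearing (20 mm plate, F_u = 450 MPa): end bolts L_c = 69 − 33/2 = 52.5, R_n = min(1.2×52.5×20×450, 2.4×30×20×450) = 567 kN/bolt; interior L_c = 86 − 33 = 53, R_n = 572.4 kN/bolt. φR_n = 0.75 × (1×567 + 4×572.4) = 2142.5 kN.
Block shear: shear path 1×[69+4×86] = 1×413 mm, A_gv = 8260, A_nv = 1×(413 − 4.5×35)×20 = 5110 mm²; tension to near edge: (41 − 0.5×35)×20 = 470 mm². R_n = min(0.6×450×5110, 0.6×350×8260) + 1.0×450×470 = min(1379.7, 1734.6) + 211.5 = 1591.2 kN. φR_n = 0.75 × 1591.2 = 1193.4 kN.
Governing: min(1243.2, 2142.5, 1193.4) = 1193.4 kN → block shear.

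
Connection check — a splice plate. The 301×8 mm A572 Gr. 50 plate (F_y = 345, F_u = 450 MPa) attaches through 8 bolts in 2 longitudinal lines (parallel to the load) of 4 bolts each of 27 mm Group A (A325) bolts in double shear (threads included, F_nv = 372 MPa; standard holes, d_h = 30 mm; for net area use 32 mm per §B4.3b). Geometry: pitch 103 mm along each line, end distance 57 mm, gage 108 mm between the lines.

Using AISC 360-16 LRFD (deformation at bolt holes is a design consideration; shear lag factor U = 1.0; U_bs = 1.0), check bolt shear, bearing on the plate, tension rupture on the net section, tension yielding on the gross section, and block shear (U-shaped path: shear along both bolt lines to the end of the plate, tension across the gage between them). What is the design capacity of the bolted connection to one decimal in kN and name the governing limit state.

Bolt shear: A_b = π(27)²/4 = 572.56 mm². φR_n = 0.75 × 372 × 572.56 × 8 × 2 = 2555.9 kN.
Bearing (8 mm plate, F_u = 450 MPa): end bolts L_c = 57 − 30/2 = 42, R_n = min(1.2×42×8×450, 2.4×27×8×450) = 181.44 kN/bolt; interior L_c = 103 − 30 = 73, R_n = 233.28 kN/bolt. φR_n = 0.75 × (2×181.44 + 6×233.28) = 1321.9 kN.
Tension rupture (net): A_n = (301 − 2×32)×8 = 1896 mm² (U = 1.0, A_e = A_n). φR_n = 0.75 × 450 × 1896 = 639.9 kN.
Tension yield (gross): A_g = 301×8 = 2408 mm². φR_n = 0.90 × 345 × 2408 = 747.7 kN.
Block shear: shear path 2×[57+3×103] = 2×366 mm, A_gv = 5856, A_nv = 2×(366 − 3.5×32)×8 = 4064 mm²; tension across gage: (108 − 1×32)×8 = 608 mm². R_n = min(0.6×450×4064, 0.6×345×5856) + 1.0×450×608 = min(1097.3, 1212.2) + 273.6 = 1370.9 kN. φR_n = 0.75 × 1370.9 = 1028.2 kN.
Governing: min(2555.9, 1321.9, 639.9, 747.7, 1028.2) = 639.9 kN → net-section rupture.

639.9 kN (net-section rupture governs)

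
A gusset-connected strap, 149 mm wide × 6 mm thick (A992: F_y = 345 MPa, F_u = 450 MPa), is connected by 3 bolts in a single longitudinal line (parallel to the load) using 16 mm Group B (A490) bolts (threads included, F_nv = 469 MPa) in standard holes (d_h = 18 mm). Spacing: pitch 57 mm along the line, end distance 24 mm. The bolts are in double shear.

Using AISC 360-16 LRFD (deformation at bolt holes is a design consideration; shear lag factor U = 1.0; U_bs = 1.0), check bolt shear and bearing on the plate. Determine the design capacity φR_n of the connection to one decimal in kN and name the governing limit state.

192.0 kN (bearing governs)

Bolt shear: A_b = π(16)²/4 = 201.06 mm². φR_n = 0.75 × 469 × 201.06 × 3 × 2 = 424.3 kN.
Bearing (6 mm plate, F_u = 450 MPa): end bolts L_c = 24 − 18/2 = 15, R_n = min(1.2×15×6×450, 2.4×16×6×450) = 48.6 kN/bolt; interior L_c = 57 − 18 = 39, R_n = 103.68 kN/bolt. φR_n = 0.75 × (1×48.6 + 2×103.68) = 192.0 kN.
Governing: min(424.3, 192.0) = 192.0 kN → bearing.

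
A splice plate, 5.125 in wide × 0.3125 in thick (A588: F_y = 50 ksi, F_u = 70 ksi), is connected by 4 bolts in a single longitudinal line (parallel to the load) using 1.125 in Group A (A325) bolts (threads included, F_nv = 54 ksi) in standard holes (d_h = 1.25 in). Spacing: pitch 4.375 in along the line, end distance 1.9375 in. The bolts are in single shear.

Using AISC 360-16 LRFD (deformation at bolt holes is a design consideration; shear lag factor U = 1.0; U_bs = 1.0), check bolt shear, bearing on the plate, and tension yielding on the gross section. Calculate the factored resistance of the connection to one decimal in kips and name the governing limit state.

Bolt shear: A_b = π(1.125)²/4 = 0.99402 in². φR_n = 0.75 × 54 × 0.99402 × 4 × 1 = 161.0 kips.
Bearing (0.3125 in plate, F_u = 70 ksi): end bolts L_c = 1.9375 − 1.25/2 = 1.3125, R_n = min(1.2×1.3125×0.3125×70, 2.4×1.125×0.3125×70) = 34.453 kips/bolt; interior L_c = 4.375 − 1.25 = 3.125, R_n = 59.063 kips/bolt. φR_n = 0.75 × (1×34.453 + 3×59.063) = 158.7 kips.
Tension yield (gross): A_g = 5.125×0.3125 = 1.6016 in². φR_n = 0.90 × 50 × 1.6016 = 72.1 kips.
Governing: min(161.0, 158.7, 72.1) = 72.1 kips → gross-section yield.

72.1 kips (gross-section yield governs)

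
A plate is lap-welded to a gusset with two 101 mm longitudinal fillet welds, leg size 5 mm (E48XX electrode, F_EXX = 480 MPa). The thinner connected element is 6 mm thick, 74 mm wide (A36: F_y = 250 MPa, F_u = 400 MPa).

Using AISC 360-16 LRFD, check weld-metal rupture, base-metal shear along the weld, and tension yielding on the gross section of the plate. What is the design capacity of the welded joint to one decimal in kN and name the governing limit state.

Weld metal: throat = 0.707×5 = 3.535 mm, L = 2×101 = 202 mm. φR_n = 0.75 × 0.6 × 480 × 3.535 × 202 = 154.2 kN.
Base metal shear (6 mm plate): yield φR_n = 1.0×0.6×250×6×202 = 181.8 kN; rupture φR_n = 0.75×0.6×400×6×202 = 218.2 kN; take 181.8 kN (yield).
Tension yield (gross): A_g = 74×6 = 444 mm². φR_n = 0.90 × 250 × 444 = 99.9 kN.
Governing: min(154.2, 181.8, 99.9) = 99.9 kN → gross-section yield.

99.9 kN (gross-section yield governs)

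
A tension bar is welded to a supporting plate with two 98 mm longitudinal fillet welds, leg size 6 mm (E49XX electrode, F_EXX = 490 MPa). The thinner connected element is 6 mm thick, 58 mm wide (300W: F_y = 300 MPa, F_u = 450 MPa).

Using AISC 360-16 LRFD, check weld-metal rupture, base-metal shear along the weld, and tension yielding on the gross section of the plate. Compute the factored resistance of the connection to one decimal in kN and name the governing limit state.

94.0 kN (gross-section yield governs)

Weld metal: throat = 0.707×6 = 4.242 mm, L = 2×98 = 196 mm. φR_n = 0.75 × 0.6 × 490 × 4.242 × 196 = 183.3 kN.
Base metal shear (6 mm plate): yield φR_n = 1.0×0.6×300×6×196 = 211.7 kN; rupture φR_n = 0.75×0.6×450×6×196 = 238.1 kN; take 211.7 kN (yield).
Tension yield (gross): A_g = 58×6 = 348 mm². φR_n = 0.90 × 300 × 348 = 94.0 kN.
Governing: min(183.3, 211.7, 94.0) = 94.0 kN → gross-section yield.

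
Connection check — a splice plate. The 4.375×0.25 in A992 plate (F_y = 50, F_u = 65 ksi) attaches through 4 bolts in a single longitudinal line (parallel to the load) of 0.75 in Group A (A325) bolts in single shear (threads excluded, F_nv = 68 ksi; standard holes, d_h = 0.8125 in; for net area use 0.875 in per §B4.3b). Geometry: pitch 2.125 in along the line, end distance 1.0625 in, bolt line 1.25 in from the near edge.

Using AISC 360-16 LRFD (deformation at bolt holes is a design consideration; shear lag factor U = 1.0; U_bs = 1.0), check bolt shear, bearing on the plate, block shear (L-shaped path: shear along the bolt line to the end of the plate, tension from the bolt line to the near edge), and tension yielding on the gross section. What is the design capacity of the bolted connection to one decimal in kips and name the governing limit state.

Bolt shear: A_b = π(0.75)²/4 = 0.44179 in². φR_n = 0.75 × 68 × 0.44179 × 4 × 1 = 90.1 kips.
Bearing (0.25 in plate, F_u = 65 ksi): end bolts L_c = 1.0625 − 0.8125/2 = 0.65625, R_n = min(1.2×0.65625×0.25×65, 2.4×0.75×0.25×65) = 12.797 kips/bolt; interior L_c = 2.125 − 0.8125 = 1.3125, R_n = 25.594 kips/bolt. φR_n = 0.75 × (1×12.797 + 3×25.594) = 67.2 kips.
Block shear: shear path 1×[1.0625+3×2.125] = 1×7.4375 in, A_gv = 1.8594, A_nv = 1×(7.4375 − 3.5×0.875)×0.25 = 1.0938 in²; tension to near edge: (1.25 − 0.5×0.875)×0.25 = 0.20313 in². R_n = min(0.6×65×1.0938, 0.6×50×1.8594) + 1.0×65×0.20313 = min(42.658, 55.782) + 13.203 = 55.861 kips. φR_n = 0.75 × 55.861 = 41.9 kips.
Tension yield (gross): A_g = 4.375×0.25 = 1.0938 in². φR_n = 0.90 × 50 × 1.0938 = 49.2 kips.
Governing: min(90.1, 67.2, 41.9, 49.2) = 41.9 kips → block shear.

41.9 kips (block shear governs)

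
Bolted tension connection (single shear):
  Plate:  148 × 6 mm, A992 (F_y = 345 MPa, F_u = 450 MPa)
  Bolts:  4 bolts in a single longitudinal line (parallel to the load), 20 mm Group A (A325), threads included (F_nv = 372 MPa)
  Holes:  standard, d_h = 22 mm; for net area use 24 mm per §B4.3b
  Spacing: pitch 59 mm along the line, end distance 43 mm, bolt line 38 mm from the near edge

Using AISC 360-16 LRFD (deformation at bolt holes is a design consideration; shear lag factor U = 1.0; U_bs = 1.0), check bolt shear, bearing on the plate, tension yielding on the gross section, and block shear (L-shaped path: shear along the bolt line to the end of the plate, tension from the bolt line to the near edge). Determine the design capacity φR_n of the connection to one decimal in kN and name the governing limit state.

217.9 kN (block shear governs)

Bolt shear: A_b = π(20)²/4 = 314.16 mm². φR_n = 0.75 × 372 × 314.16 × 4 × 1 = 350.6 kN.
Bearing (6 mm plate, F_u = 450 MPa): end bolts L_c = 43 − 22/2 = 32, R_n = min(1.2×32×6×450, 2.4×20×6×450) = 103.68 kN/bolt; interior L_c = 59 − 22 = 37, R_n = 119.88 kN/bolt. φR_n = 0.75 × (1×103.68 + 3×119.88) = 347.5 kN.
Tension yield (gross): A_g = 148×6 = 888 mm². φR_n = 0.90 × 345 × 888 = 275.7 kN.
Block shear: shear path 1×[43+3×59] = 1×220 mm, A_gv = 1320, A_nv = 1×(220 − 3.5×24)×6 = 816 mm²; tension to near edge: (38 − 0.5×24)×6 = 156 mm². R_n = min(0.6×450×816, 0.6×345×1320) + 1.0×450×156 = min(220.32, 273.24) + 70.2 = 290.52 kN. φR_n = 0.75 × 290.52 = 217.9 kN.
Governing: min(350.6, 347.5, 275.7, 217.9) = 217.9 kN → block shear.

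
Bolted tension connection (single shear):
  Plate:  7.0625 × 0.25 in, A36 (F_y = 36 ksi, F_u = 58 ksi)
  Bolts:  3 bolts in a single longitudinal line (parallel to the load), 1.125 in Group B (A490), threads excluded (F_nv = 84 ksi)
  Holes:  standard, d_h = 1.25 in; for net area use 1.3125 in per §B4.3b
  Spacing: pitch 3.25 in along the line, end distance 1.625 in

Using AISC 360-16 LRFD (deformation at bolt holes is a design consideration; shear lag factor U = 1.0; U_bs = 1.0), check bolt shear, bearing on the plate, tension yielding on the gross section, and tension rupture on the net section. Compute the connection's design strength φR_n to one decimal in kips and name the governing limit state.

57.2 kips (gross-section yield governs)

Bolt shear: A_b = π(1.125)²/4 = 0.99402 in². φR_n = 0.75 × 84 × 0.99402 × 3 × 1 = 187.9 kips.
Bearing (0.25 in plate, F_u = 58 ksi): end bolts L_c = 1.625 − 1.25/2 = 1, R_n = min(1.2×1×0.25×58, 2.4×1.125×0.25×58) = 17.4 kips/bolt; interior L_c = 3.25 − 1.25 = 2, R_n = 34.8 kips/bolt. φR_n = 0.75 × (1×17.4 + 2×34.8) = 65.3 kips.
Tension yield (gross): A_g = 7.0625×0.25 = 1.7656 in². φR_n = 0.90 × 36 × 1.7656 = 57.2 kips.
Tension rupture (net): A_n = (7.0625 − 1×1.3125)×0.25 = 1.4375 in² (U = 1.0, A_e = A_n). φR_n = 0.75 × 58 × 1.4375 = 62.5 kips.
Governing: min(187.9, 65.3, 57.2, 62.5) = 57.2 kips → gross-section yield.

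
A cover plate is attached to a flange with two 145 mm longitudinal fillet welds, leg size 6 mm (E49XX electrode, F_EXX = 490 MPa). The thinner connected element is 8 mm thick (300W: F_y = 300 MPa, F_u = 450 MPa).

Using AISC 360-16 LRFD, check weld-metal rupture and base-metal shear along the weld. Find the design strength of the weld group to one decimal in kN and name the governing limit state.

271.3 kN (weld metal governs)

Weld metal: throat = 0.707×6 = 4.242 mm, L = 2×145 = 290 mm. φR_n = 0.75 × 0.6 × 490 × 4.242 × 290 = 271.3 kN.
Base metal shear (8 mm plate): yield φR_n = 1.0×0.6×300×8×290 = 417.6 kN; rupture φR_n = 0.75×0.6×450×8×290 = 469.8 kN; take 417.6 kN (yield).
Governing: min(271.3, 417.6) = 271.3 kN → weld metal.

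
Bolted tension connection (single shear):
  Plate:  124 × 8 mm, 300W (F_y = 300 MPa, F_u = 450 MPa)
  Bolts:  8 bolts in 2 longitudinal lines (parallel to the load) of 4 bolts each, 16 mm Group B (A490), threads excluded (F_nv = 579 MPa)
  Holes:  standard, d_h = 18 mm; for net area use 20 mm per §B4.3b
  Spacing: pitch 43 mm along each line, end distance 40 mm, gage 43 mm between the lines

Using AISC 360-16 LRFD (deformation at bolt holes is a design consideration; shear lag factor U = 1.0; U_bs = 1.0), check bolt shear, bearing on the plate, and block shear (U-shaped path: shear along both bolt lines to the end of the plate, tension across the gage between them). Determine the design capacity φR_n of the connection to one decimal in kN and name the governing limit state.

Bolt shear: A_b = π(16)²/4 = 201.06 mm². φR_n = 0.75 × 579 × 201.06 × 8 × 1 = 698.5 kN.
Bearing (8 mm plate, F_u = 450 MPa): end bolts L_c = 40 − 18/2 = 31, R_n = min(1.2×31×8×450, 2.4×16×8×450) = 133.92 kN/bolt; interior L_c = 43 − 18 = 25, R_n = 108 kN/bolt. φR_n = 0.75 × (2×133.92 + 6×108) = 686.9 kN.
Block shear: shear path 2×[40+3×43] = 2×169 mm, A_gv = 2704, A_nv = 2×(169 − 3.5×20)×8 = 1584 mm²; tension across gage: (43 − 1×20)×8 = 184 mm². R_n = min(0.6×450×1584, 0.6×300×2704) + 1.0×450×184 = min(427.68, 486.72) + 82.8 = 510.48 kN. φR_n = 0.75 × 510.48 = 382.9 kN.
Governing: min(698.5, 686.9, 382.9) = 382.9 kN → block shear.

382.9 kN (block shear governs)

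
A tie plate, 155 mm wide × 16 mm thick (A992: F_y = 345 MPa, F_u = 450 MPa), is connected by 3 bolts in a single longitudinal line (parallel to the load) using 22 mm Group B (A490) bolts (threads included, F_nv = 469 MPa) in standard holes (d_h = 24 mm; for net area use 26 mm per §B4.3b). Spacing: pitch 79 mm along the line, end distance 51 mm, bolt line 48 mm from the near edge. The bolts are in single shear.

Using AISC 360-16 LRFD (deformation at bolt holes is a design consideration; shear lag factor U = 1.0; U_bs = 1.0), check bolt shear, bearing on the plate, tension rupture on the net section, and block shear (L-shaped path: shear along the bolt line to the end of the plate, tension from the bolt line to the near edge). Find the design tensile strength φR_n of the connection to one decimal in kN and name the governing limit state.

Bolt shear: A_b = π(22)²/4 = 380.13 mm². φR_n = 0.75 × 469 × 380.13 × 3 × 1 = 401.1 kN.
Bearing (16 mm plate, F_u = 450 MPa): end bolts L_c = 51 − 24/2 = 39, R_n = min(1.2×39×16×450, 2.4×22×16×450) = 336.96 kN/bolt; interior L_c = 79 − 24 = 55, R_n = 380.16 kN/bolt. φR_n = 0.75 × (1×336.96 + 2×380.16) = 823.0 kN.
Tension rupture (net): A_n = (155 − 1×26)×16 = 2064 mm² (U = 1.0, A_e = A_n). φR_n = 0.75 × 450 × 2064 = 696.6 kN.
Block shear: shear path 1×[51+2×79] = 1×209 mm, A_gv = 3344, A_nv = 1×(209 − 2.5×26)×16 = 2304 mm²; tension to near edge: (48 − 0.5×26)×16 = 560 mm². R_n = min(0.6×450×2304, 0.6×345×3344) + 1.0×450×560 = min(622.08, 692.21) + 252 = 874.08 kN. φR_n = 0.75 × 874.08 = 655.6 kN.
Governing: min(401.1, 823.0, 696.6, 655.6) = 401.1 kN → bolt shear.

401.1 kN (bolt shear governs)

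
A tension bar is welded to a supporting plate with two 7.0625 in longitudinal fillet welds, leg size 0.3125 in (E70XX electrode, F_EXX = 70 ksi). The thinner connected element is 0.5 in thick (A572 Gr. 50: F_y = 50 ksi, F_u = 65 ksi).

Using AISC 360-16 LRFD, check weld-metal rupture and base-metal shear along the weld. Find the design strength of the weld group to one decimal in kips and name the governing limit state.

98.3 kips (weld metal governs)

Weld metal: throat = 0.707×0.3125 = 0.22094 in, L = 2×7.0625 = 14.125 in. φR_n = 0.75 × 0.6 × 70 × 0.22094 × 14.125 = 98.3 kips.
Base metal shear (0.5 in plate): yield φR_n = 1.0×0.6×50×0.5×14.125 = 211.9 kips; rupture φR_n = 0.75×0.6×65×0.5×14.125 = 206.6 kips; take 206.6 kips (rupture).
Governing: min(98.3, 206.6) = 98.3 kips → weld metal.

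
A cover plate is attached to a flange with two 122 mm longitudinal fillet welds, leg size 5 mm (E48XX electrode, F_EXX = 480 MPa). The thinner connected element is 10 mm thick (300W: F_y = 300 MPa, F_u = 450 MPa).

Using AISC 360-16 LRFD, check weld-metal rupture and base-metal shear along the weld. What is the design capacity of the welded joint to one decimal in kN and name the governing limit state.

Weld metal: throat = 0.707×5 = 3.535 mm, L = 2×122 = 244 mm. φR_n = 0.75 × 0.6 × 480 × 3.535 × 244 = 186.3 kN.
Base metal shear (10 mm plate): yield φR_n = 1.0×0.6×300×10×244 = 439.2 kN; rupture φR_n = 0.75×0.6×450×10×244 = 494.1 kN; take 439.2 kN (yield).
Governing: min(186.3, 439.2) = 186.3 kN → weld metal.

186.3 kN (weld metal governs)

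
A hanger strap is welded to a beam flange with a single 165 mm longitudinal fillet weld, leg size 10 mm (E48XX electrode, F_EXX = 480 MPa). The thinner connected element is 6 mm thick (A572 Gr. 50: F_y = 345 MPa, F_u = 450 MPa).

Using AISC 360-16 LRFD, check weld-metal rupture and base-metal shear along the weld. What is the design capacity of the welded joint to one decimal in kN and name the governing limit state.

200.5 kN (base-metal shear governs)

Weld metal: throat = 0.707×10 = 7.07 mm, L = 165 mm. φR_n = 0.75 × 0.6 × 480 × 7.07 × 165 = 252.0 kN.
Base metal shear (6 mm plate): yield φR_n = 1.0×0.6×345×6×165 = 204.9 kN; rupture φR_n = 0.75×0.6×450×6×165 = 200.5 kN; take 200.5 kN (rupture).
Governing: min(252.0, 200.5) = 200.5 kN → base-metal shear.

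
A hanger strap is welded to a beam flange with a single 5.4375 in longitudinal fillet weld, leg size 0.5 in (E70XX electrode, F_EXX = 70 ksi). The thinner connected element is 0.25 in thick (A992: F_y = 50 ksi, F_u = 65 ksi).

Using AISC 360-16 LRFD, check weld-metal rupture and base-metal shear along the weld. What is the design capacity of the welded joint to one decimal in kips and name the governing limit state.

39.8 kips (base-metal shear governs)

Weld metal: throat = 0.707×0.5 = 0.3535 in, L = 5.4375 in. φR_n = 0.75 × 0.6 × 70 × 0.3535 × 5.4375 = 60.5 kips.
Base metal shear (0.25 in plate): yield φR_n = 1.0×0.6×50×0.25×5.4375 = 40.8 kips; rupture φR_n = 0.75×0.6×65×0.25×5.4375 = 39.8 kips; take 39.8 kips (rupture).
Governing: min(60.5, 39.8) = 39.8 kips → base-metal shear.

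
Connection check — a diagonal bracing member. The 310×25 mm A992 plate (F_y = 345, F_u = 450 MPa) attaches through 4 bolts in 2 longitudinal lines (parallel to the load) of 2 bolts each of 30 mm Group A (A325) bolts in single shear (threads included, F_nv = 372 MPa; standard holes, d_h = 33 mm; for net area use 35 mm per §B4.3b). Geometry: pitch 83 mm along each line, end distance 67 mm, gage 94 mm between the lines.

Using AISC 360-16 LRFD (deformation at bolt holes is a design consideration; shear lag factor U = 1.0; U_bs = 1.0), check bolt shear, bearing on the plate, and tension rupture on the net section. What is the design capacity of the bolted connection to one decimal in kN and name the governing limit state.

788.9 kN (bolt shear governs)

Bolt shear: A_b = π(30)²/4 = 706.86 mm². φR_n = 0.75 × 372 × 706.86 × 4 × 1 = 788.9 kN.
Bearing (25 mm plate, F_u = 450 MPa): end bolts L_c = 67 − 33/2 = 50.5, R_n = min(1.2×50.5×25×450, 2.4×30×25×450) = 681.75 kN/bolt; interior L_c = 83 − 33 = 50, R_n = 675 kN/bolt. φR_n = 0.75 × (2×681.75 + 2×675) = 2035.1 kN.
Tension rupture (net): A_n = (310 − 2×35)×25 = 6000 mm² (U = 1.0, A_e = A_n). φR_n = 0.75 × 450 × 6000 = 2025.0 kN.
Governing: min(788.9, 2035.1, 2025.0) = 788.9 kN → bolt shear.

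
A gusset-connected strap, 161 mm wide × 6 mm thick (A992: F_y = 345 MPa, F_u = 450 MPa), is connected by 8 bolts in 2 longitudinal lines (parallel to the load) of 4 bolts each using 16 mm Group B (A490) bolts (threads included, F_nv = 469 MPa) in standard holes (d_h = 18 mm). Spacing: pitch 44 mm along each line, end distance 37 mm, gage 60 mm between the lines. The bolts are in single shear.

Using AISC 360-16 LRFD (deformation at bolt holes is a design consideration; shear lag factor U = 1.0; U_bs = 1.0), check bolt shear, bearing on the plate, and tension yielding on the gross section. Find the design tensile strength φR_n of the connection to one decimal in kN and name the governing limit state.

Bolt shear: A_b = π(16)²/4 = 201.06 mm². φR_n = 0.75 × 469 × 201.06 × 8 × 1 = 565.8 kN.
Bearing (6 mm plate, F_u = 450 MPa): end bolts L_c = 37 − 18/2 = 28, R_n = min(1.2×28×6×450, 2.4×16×6×450) = 90.72 kN/bolt; interior L_c = 44 − 18 = 26, R_n = 84.24 kN/bolt. φR_n = 0.75 × (2×90.72 + 6×84.24) = 515.2 kN.
Tension yield (gross): A_g = 161×6 = 966 mm². φR_n = 0.90 × 345 × 966 = 299.9 kN.
Governing: min(565.8, 515.2, 299.9) = 299.9 kN → gross-section yield.

299.9 kN (gross-section yield governs)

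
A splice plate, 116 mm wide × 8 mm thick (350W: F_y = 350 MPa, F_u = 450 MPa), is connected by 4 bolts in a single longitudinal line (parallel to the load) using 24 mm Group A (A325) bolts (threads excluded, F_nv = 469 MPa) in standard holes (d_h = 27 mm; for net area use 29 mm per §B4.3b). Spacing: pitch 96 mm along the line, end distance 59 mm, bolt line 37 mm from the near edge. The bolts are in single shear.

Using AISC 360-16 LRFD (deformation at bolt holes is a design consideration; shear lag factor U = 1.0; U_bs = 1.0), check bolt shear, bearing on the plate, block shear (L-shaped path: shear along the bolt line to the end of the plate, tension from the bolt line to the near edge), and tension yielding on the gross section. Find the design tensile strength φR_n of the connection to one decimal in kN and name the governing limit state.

292.3 kN (gross-section yield governs)

Bolt shear: A_b = π(24)²/4 = 452.39 mm². φR_n = 0.75 × 469 × 452.39 × 4 × 1 = 636.5 kN.
Bearing (8 mm plate, F_u = 450 MPa): end bolts L_c = 59 − 27/2 = 45.5, R_n = min(1.2×45.5×8×450, 2.4×24×8×450) = 196.56 kN/bolt; interior L_c = 96 − 27 = 69, R_n = 207.36 kN/bolt. φR_n = 0.75 × (1×196.56 + 3×207.36) = 614.0 kN.
Block shear: shear path 1×[59+3×96] = 1×347 mm, A_gv = 2776, A_nv = 1×(347 − 3.5×29)×8 = 1964 mm²; tension to near edge: (37 − 0.5×29)×8 = 180 mm². R_n = min(0.6×450×1964, 0.6×350×2776) + 1.0×450×180 = min(530.28, 582.96) + 81 = 611.28 kN. φR_n = 0.75 × 611.28 = 458.5 kN.
Tension yield (gross): A_g = 116×8 = 928 mm². φR_n = 0.90 × 350 × 928 = 292.3 kN.
Governing: min(636.5, 614.0, 458.5, 292.3) = 292.3 kN → gross-section yield.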